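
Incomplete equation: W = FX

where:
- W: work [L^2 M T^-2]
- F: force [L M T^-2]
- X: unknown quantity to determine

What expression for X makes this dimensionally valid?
X = d (distance), dimensions [L]

W has dimensions [L^2 M T^-2]; the rest of the RHS (F) has dimensions [L M T^-2].
So X must have dimensions [L] — X = d (distance).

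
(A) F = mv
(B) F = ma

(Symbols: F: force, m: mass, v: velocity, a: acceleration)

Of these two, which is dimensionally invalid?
(A)

(A) F = mv: LHS [L M T^-2], RHS [L M T^-1] ✗
(B) F = ma: LHS [L M T^-2], RHS [L M T^-2] ✓

Expression (A) F = mv is dimensionally incorrect.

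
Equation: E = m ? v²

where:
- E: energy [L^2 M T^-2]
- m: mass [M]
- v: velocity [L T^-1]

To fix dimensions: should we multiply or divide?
multiplication (×): E = m × v²

E [L^2 M T^-2]; m [M]; v² [L^2 T^-2].
m × v² → [L^2 M T^-2] ✓
m ÷ v² → [L^-2 M T^2] ✗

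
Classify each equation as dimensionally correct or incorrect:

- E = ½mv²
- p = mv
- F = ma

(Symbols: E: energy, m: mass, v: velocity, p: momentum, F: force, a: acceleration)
Dimensionally correct: E = ½mv², p = mv, F = ma
Dimensionally incorrect: none
Ordered (correct first, then incorrect): E = ½mv², p = mv, F = ma

- E = ½mv²: LHS [L^2 M T^-2], RHS [L^2 M T^-2] → correct ✓
- p = mv: LHS [L M T^-1], RHS [L M T^-1] → correct ✓
- F = ma: LHS [L M T^-2], RHS [L M T^-2] → correct ✓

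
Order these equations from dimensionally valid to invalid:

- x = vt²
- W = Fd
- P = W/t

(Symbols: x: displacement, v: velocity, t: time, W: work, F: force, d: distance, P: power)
Dimensionally correct: W = Fd, P = W/t
Dimensionally incorrect: x = vt²
Ordered (correct first, then incorrect): W = Fd, P = W/t, x = vt²

- x = vt²: LHS [L], RHS [L T] → incorrect ✗
- W = Fd: LHS [L^2 M T^-2], RHS [L^2 M T^-2] → correct ✓
- P = W/t: LHS [L^2 M T^-3], RHS [L^2 M T^-3] → correct ✓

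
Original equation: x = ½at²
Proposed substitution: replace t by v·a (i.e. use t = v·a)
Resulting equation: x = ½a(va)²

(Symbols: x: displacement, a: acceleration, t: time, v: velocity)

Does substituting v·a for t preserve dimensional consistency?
No

[t] = [T] and [v·a] = [L^2 T^-3]. These differ, so the substitution replaces a quantity by one of different dimensions and the result x = ½a(va)² has LHS [L] vs RHS [L^5 T^-8] — inconsistent.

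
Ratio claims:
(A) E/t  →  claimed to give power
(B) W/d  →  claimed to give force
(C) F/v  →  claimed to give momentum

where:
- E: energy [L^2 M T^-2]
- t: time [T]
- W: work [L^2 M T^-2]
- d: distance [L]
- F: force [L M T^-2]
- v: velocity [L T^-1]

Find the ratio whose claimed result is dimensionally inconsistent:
(C) F/v does not give momentum

(A) E/t: [L^2 M T^-3] = power [L^2 M T^-3] ✓
(B) W/d: [L M T^-2] = force [L M T^-2] ✓
(C) F/v: [M T^-1] ≠ momentum [L M T^-1] ✗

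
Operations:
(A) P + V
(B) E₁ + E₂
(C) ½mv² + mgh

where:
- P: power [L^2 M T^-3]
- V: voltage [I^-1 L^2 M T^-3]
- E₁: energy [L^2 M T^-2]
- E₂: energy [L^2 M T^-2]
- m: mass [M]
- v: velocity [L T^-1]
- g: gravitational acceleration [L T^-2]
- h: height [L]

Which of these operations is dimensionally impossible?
(A) P + V

(A) P + V: P [L^2 M T^-3] and V [I^-1 L^2 M T^-3] — different dimensions cannot be added/subtracted ✗
(B) E₁ + E₂: E₁ [L^2 M T^-2] and E₂ [L^2 M T^-2] — same dimensions ✓
(C) ½mv² + mgh: ½mv² [L^2 M T^-2] and mgh [L^2 M T^-2] — same dimensions ✓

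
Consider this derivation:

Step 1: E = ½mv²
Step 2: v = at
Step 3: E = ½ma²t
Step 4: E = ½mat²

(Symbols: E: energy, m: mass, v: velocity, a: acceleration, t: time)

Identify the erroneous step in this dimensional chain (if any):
Step 3

Step 1: E = ½mv² → LHS [L^2 M T^-2], RHS [L^2 M T^-2] ✓
Step 2: v = at → LHS [L T^-1], RHS [L T^-1] ✓
Step 3: E = ½ma²t → LHS [L^2 M T^-2], RHS [L^2 M T^-3] ✗

The first dimensional inconsistency appears in step 3: E = ½ma²t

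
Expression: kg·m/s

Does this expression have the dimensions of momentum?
Yes

The expression kg·m/s has dimensions [L M T^-1], which is exactly momentum [L M T^-1].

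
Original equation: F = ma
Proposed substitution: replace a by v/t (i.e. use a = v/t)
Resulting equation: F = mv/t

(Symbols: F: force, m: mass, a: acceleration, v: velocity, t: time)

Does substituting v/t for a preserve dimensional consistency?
Yes

[a] = [L T^-2] and [v/t] = [L T^-2]. These match, so the substitution replaces a quantity by one of the same dimensions and the result F = mv/t has LHS [L M T^-2] vs RHS [L M T^-2] — still consistent.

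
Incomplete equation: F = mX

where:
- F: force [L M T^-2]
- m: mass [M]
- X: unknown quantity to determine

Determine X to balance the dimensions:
X = a (acceleration), dimensions [L T^-2]

F has dimensions [L M T^-2]; the rest of the RHS (m) has dimensions [M].
So X must have dimensions [L T^-2] — X = a (acceleration).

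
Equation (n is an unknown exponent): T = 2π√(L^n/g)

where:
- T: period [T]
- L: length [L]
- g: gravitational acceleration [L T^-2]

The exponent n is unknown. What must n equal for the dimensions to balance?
n = 1

T has dimensions [T]; L has dimensions [L].
With n = 1: 2π√(L^1/g) has dimensions [T], matching the LHS ✓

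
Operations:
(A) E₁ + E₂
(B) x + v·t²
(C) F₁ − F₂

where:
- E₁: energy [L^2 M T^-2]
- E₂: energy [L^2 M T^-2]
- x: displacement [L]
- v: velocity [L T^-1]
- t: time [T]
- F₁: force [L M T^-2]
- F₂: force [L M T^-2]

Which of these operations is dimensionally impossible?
(B) x + v·t²

(A) E₁ + E₂: E₁ [L^2 M T^-2] and E₂ [L^2 M T^-2] — same dimensions ✓
(B) x + v·t²: x [L] and v·t² [L T] — different dimensions cannot be added/subtracted ✗
(C) F₁ − F₂: F₁ [L M T^-2] and F₂ [L M T^-2] — same dimensions ✓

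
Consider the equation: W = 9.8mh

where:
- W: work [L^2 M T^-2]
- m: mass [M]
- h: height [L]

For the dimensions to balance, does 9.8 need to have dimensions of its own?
Yes

W has dimensions [L^2 M T^-2], while mh alone has dimensions [L M]. For the equation to balance, the factor 9.8 must carry dimensions [L T^-2] — it is a dimensional constant (a numerical value of a physical quantity with its units suppressed), not a pure number.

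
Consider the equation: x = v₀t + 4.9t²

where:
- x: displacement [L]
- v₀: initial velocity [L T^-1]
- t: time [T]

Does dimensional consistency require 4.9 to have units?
Yes

x has dimensions [L], while t² alone has dimensions [T^2]. For the equation to balance, the factor 4.9 must carry dimensions [L T^-2] — it is a dimensional constant (a numerical value of a physical quantity with its units suppressed), not a pure number.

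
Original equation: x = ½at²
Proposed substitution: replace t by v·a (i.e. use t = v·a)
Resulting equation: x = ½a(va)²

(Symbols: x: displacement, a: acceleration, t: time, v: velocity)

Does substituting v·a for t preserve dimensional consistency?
No

[t] = [T] and [v·a] = [L^2 T^-3]. These differ, so the substitution replaces a quantity by one of different dimensions and the result x = ½a(va)² has LHS [L] vs RHS [L^5 T^-8] — inconsistent.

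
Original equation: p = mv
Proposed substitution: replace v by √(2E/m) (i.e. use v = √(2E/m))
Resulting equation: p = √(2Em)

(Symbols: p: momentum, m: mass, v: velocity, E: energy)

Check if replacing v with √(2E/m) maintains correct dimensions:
Yes

[v] = [L T^-1] and [√(2E/m)] = [L T^-1]. These match, so the substitution replaces a quantity by one of the same dimensions and the result p = √(2Em) has LHS [L M T^-1] vs RHS [L M T^-1] — still consistent.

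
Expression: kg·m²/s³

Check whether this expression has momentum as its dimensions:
No

The expression kg·m²/s³ has dimensions [L^2 M T^-3], but momentum has dimensions [L M T^-1].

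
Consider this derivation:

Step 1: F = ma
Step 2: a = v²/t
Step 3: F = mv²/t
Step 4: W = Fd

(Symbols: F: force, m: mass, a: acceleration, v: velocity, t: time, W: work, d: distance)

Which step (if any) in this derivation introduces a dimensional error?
Step 2

Step 1: F = ma → LHS [L M T^-2], RHS [L M T^-2] ✓
Step 2: a = v²/t → LHS [L T^-2], RHS [L^2 T^-3] ✗

The first dimensional inconsistency appears in step 2: a = v²/t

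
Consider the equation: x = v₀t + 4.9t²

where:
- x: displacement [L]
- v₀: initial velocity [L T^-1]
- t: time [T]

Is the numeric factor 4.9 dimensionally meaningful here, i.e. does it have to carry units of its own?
Yes

x has dimensions [L], while t² alone has dimensions [T^2]. For the equation to balance, the factor 4.9 must carry dimensions [L T^-2] — it is a dimensional constant (a numerical value of a physical quantity with its units suppressed), not a pure number.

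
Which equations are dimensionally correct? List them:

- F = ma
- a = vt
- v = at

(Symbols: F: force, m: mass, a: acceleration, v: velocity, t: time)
Dimensionally correct: F = ma, v = at
Dimensionally incorrect: a = vt
Ordered (correct first, then incorrect): F = ma, v = at, a = vt

- F = ma: LHS [L M T^-2], RHS [L M T^-2] → correct ✓
- a = vt: LHS [L T^-2], RHS [L] → incorrect ✗
- v = at: LHS [L T^-1], RHS [L T^-1] → correct ✓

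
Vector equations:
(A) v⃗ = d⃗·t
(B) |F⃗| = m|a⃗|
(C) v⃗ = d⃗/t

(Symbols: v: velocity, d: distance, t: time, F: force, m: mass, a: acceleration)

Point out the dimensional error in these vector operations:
(A) v⃗ = d⃗·t

(A) v⃗ = d⃗·t: LHS [L T^-1], RHS [L T] ✗ — velocity is displacement per time; should be d⃗/t
(B) |F⃗| = m|a⃗|: LHS [L M T^-2], RHS [L M T^-2] ✓ — magnitudes of vectors are scalars
(C) v⃗ = d⃗/t: LHS [L T^-1], RHS [L T^-1] ✓ — displacement (vector) divided by time (scalar)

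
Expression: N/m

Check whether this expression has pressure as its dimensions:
No

The expression N/m has dimensions [M T^-2], but pressure has dimensions [L^-1 M T^-2].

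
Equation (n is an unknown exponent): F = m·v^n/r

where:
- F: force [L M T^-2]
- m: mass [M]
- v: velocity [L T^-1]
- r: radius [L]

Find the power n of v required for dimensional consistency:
n = 2

F has dimensions [L M T^-2]; v has dimensions [L T^-1].
The rest of the RHS has dimensions [L^-1 M], so v^n must supply [L^2 T^-2].
With n = 2: m·v^2/r has dimensions [L M T^-2], matching the LHS ✓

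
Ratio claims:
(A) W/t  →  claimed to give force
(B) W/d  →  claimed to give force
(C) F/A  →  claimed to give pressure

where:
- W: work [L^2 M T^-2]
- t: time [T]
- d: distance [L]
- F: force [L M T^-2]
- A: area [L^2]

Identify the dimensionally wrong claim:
(A) W/t does not give force

(A) W/t: [L^2 M T^-3] ≠ force [L M T^-2] ✗
(B) W/d: [L M T^-2] = force [L M T^-2] ✓
(C) F/A: [L^-1 M T^-2] = pressure [L^-1 M T^-2] ✓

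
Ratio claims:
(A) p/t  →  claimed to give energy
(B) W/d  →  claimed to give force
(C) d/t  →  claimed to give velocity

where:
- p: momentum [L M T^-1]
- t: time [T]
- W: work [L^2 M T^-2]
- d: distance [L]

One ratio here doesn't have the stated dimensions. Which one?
(A) p/t does not give energy

(A) p/t: [L M T^-2] ≠ energy [L^2 M T^-2] ✗
(B) W/d: [L M T^-2] = force [L M T^-2] ✓
(C) d/t: [L T^-1] = velocity [L T^-1] ✓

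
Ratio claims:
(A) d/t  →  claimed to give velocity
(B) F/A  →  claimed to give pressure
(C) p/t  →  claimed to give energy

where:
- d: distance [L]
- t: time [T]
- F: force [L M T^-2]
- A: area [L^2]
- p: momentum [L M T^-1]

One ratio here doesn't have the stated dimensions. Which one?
(C) p/t does not give energy

(A) d/t: [L T^-1] = velocity [L T^-1] ✓
(B) F/A: [L^-1 M T^-2] = pressure [L^-1 M T^-2] ✓
(C) p/t: [L M T^-2] ≠ energy [L^2 M T^-2] ✗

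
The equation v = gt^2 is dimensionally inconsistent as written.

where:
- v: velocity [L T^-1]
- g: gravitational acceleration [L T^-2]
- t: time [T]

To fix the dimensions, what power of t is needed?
The exponent of t should be 1: v = gt

The LHS v has dimensions [L T^-1]; t has dimensions [T].
As written, the RHS gt^2 (exponent 2 on t) has dimensions [L], which does not match.
With exponent 1, the RHS gt has dimensions [L T^-1], matching the LHS.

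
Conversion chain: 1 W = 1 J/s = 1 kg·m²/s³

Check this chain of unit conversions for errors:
The chain is correct (no errors).

Correct: Watt is Joule per second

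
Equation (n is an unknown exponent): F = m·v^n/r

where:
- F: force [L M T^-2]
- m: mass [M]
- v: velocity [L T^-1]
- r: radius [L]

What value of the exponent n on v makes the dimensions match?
n = 2

F has dimensions [L M T^-2]; v has dimensions [L T^-1].
The rest of the RHS has dimensions [L^-1 M], so v^n must supply [L^2 T^-2].
With n = 2: m·v^2/r has dimensions [L M T^-2], matching the LHS ✓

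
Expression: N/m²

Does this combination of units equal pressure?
Yes

The expression N/m² has dimensions [L^-1 M T^-2], which is exactly pressure [L^-1 M T^-2].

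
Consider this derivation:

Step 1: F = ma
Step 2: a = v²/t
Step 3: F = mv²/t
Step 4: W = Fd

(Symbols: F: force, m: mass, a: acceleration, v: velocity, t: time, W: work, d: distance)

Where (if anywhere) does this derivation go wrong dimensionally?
Step 2

Step 1: F = ma → LHS [L M T^-2], RHS [L M T^-2] ✓
Step 2: a = v²/t → LHS [L T^-2], RHS [L^2 T^-3] ✗

The first dimensional inconsistency appears in step 2: a = v²/t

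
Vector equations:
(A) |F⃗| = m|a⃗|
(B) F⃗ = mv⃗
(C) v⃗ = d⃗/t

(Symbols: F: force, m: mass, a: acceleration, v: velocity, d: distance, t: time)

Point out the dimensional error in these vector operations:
(B) F⃗ = mv⃗

(A) |F⃗| = m|a⃗|: LHS [L M T^-2], RHS [L M T^-2] ✓ — magnitudes of vectors are scalars
(B) F⃗ = mv⃗: LHS [L M T^-2], RHS [L M T^-1] ✗ — mass times velocity is momentum, not force; should be ma⃗
(C) v⃗ = d⃗/t: LHS [L T^-1], RHS [L T^-1] ✓ — displacement (vector) divided by time (scalar)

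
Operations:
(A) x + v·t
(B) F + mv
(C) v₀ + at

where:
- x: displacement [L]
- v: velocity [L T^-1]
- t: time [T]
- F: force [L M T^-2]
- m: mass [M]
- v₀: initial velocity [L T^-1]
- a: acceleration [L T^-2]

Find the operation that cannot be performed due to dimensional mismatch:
(B) F + mv

(A) x + v·t: x [L] and v·t [L] — same dimensions ✓
(B) F + mv: F [L M T^-2] and mv [L M T^-1] — different dimensions cannot be added/subtracted ✗
(C) v₀ + at: v₀ [L T^-1] and at [L T^-1] — same dimensions ✓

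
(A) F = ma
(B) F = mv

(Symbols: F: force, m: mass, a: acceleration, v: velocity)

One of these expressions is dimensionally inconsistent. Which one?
(B)

(A) F = ma: LHS [L M T^-2], RHS [L M T^-2] ✓
(B) F = mv: LHS [L M T^-2], RHS [L M T^-1] ✗

Expression (B) F = mv is dimensionally incorrect.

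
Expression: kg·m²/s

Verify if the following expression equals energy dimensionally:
No

The expression kg·m²/s has dimensions [L^2 M T^-1], but energy has dimensions [L^2 M T^-2].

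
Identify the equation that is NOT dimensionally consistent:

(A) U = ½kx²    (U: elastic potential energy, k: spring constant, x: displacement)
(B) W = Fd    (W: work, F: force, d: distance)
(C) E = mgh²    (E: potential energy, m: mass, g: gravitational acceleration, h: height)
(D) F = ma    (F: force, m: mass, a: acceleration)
(C) E = mgh²

The equation (C) E = mgh² is dimensionally incorrect.

LHS (E): [L^2 M T^-2]
RHS (mgh²): [L^3 M T^-2] ✗

The dimensions do not match. The other three equations balance.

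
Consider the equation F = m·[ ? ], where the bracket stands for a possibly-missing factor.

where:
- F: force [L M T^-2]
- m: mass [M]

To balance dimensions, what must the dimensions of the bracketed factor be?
[L T^-2] — acceleration (e.g. a)

F has dimensions [L M T^-2]; m has dimensions [M].
The bracketed factor must supply [L M T^-2] / [M] = [L T^-2].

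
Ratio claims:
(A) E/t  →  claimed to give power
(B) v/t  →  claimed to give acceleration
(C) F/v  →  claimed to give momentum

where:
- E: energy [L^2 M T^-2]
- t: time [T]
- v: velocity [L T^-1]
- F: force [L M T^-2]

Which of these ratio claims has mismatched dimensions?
(C) F/v does not give momentum

(A) E/t: [L^2 M T^-3] = power [L^2 M T^-3] ✓
(B) v/t: [L T^-2] = acceleration [L T^-2] ✓
(C) F/v: [M T^-1] ≠ momentum [L M T^-1] ✗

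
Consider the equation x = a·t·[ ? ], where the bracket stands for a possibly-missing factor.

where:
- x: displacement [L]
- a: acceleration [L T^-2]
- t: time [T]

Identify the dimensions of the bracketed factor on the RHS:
[T] — time (e.g. t)

x has dimensions [L]; a·t has dimensions [L T^-1].
The bracketed factor must supply [L] / [L T^-1] = [T].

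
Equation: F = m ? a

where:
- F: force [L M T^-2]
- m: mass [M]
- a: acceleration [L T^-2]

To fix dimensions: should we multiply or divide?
multiplication (×): F = m × a

F [L M T^-2]; m [M]; a [L T^-2].
m × a → [L M T^-2] ✓
m ÷ a → [L^-1 M T^2] ✗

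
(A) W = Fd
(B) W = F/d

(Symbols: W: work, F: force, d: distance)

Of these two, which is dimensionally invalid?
(B)

(A) W = Fd: LHS [L^2 M T^-2], RHS [L^2 M T^-2] ✓
(B) W = F/d: LHS [L^2 M T^-2], RHS [M T^-2] ✗

Expression (B) W = F/d is dimensionally incorrect.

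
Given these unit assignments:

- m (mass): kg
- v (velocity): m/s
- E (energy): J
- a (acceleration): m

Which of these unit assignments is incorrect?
a

The variable a (acceleration) should have units m/s², not m.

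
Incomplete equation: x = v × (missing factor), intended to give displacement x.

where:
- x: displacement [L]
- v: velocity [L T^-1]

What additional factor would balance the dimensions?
t (time), dimensions [T]

x has dimensions [L] and v has dimensions [L T^-1].
The missing factor must have dimensions [L] / [L T^-1] = [T], i.e. time (t).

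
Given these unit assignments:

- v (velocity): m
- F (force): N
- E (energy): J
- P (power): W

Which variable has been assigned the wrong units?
v

The variable v (velocity) should have units m/s, not m.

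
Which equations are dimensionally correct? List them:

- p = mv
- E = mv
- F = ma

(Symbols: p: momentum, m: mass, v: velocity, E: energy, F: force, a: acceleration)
Dimensionally correct: p = mv, F = ma
Dimensionally incorrect: E = mv
Ordered (correct first, then incorrect): p = mv, F = ma, E = mv

- p = mv: LHS [L M T^-1], RHS [L M T^-1] → correct ✓
- E = mv: LHS [L^2 M T^-2], RHS [L M T^-1] → incorrect ✗
- F = ma: LHS [L M T^-2], RHS [L M T^-2] → correct ✓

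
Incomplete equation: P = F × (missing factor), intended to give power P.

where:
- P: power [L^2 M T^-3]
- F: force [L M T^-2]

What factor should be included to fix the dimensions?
v (velocity), dimensions [L T^-1]

P has dimensions [L^2 M T^-3] and F has dimensions [L M T^-2].
The missing factor must have dimensions [L^2 M T^-3] / [L M T^-2] = [L T^-1], i.e. velocity (v).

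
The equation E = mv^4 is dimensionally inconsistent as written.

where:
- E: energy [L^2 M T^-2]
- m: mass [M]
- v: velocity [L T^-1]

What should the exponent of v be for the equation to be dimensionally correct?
The exponent of v should be 2: E = mv^2

The LHS E has dimensions [L^2 M T^-2]; v has dimensions [L T^-1].
As written, the RHS mv^4 (exponent 4 on v) has dimensions [L^4 M T^-4], which does not match.
With exponent 2, the RHS mv^2 has dimensions [L^2 M T^-2], matching the LHS.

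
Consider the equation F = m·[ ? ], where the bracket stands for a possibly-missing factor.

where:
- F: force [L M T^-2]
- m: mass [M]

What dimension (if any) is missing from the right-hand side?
[L T^-2] — acceleration (e.g. a)

F has dimensions [L M T^-2]; m has dimensions [M].
The bracketed factor must supply [L M T^-2] / [M] = [L T^-2].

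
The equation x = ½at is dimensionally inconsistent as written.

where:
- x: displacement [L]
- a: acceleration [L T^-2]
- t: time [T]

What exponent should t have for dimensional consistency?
The exponent of t should be 2: x = ½at^2

The LHS x has dimensions [L]; t has dimensions [T].
As written, the RHS ½at (exponent 1 on t) has dimensions [L T^-1], which does not match.
With exponent 2, the RHS ½at^2 has dimensions [L], matching the LHS.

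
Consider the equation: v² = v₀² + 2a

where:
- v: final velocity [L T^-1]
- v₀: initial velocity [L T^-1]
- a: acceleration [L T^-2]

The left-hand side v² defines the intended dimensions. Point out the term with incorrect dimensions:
The term 2a

Checking each RHS term against the LHS:
- v₀²: [L^2 T^-2] — matches v² [L^2 T^-2] ✓
- 2a: [L T^-2] — does NOT match v² [L^2 T^-2] ✗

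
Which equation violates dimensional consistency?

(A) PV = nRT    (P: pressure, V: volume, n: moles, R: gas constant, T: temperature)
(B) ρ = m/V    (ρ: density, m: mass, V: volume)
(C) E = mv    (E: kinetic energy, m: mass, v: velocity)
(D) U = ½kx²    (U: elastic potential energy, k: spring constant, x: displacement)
(C) E = mv

The equation (C) E = mv is dimensionally incorrect.

LHS (E): [L^2 M T^-2]
RHS (mv): [L M T^-1] ✗

The dimensions do not match. The other three equations balance.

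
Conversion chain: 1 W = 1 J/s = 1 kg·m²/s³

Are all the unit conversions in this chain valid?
The chain is correct (no errors).

Correct: Watt is Joule per second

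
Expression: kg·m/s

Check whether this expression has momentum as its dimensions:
Yes

The expression kg·m/s has dimensions [L M T^-1], which is exactly momentum [L M T^-1].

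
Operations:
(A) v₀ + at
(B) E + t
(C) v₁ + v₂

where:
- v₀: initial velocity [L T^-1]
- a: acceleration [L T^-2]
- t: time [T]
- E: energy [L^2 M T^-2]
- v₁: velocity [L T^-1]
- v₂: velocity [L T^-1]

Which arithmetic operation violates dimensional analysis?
(B) E + t

(A) v₀ + at: v₀ [L T^-1] and at [L T^-1] — same dimensions ✓
(B) E + t: E [L^2 M T^-2] and t [T] — different dimensions cannot be added/subtracted ✗
(C) v₁ + v₂: v₁ [L T^-1] and v₂ [L T^-1] — same dimensions ✓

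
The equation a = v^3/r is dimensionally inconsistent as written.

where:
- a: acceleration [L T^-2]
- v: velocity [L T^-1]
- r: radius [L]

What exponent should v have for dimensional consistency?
The exponent of v should be 2: a = v^2/r

The LHS a has dimensions [L T^-2]; v has dimensions [L T^-1].
As written, the RHS v^3/r (exponent 3 on v) has dimensions [L^2 T^-3], which does not match.
With exponent 2, the RHS v^2/r has dimensions [L T^-2], matching the LHS.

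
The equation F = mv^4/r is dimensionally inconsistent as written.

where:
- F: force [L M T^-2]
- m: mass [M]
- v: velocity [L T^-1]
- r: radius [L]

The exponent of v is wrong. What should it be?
The exponent of v should be 2: F = mv^2/r

The LHS F has dimensions [L M T^-2]; v has dimensions [L T^-1].
As written, the RHS mv^4/r (exponent 4 on v) has dimensions [L^3 M T^-4], which does not match.
With exponent 2, the RHS mv^2/r has dimensions [L M T^-2], matching the LHS.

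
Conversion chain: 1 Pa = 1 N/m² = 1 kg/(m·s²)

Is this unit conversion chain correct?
The chain is correct (no errors).

Correct: Pascal is Newton per square meter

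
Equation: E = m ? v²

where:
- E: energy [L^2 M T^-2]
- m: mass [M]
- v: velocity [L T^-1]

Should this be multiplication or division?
multiplication (×): E = m × v²

E [L^2 M T^-2]; m [M]; v² [L^2 T^-2].
m × v² → [L^2 M T^-2] ✓
m ÷ v² → [L^-2 M T^2] ✗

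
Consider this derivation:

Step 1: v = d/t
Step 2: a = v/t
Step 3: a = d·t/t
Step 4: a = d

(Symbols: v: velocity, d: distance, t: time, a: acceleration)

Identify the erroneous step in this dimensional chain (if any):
Step 3

Step 1: v = d/t → LHS [L T^-1], RHS [L T^-1] ✓
Step 2: a = v/t → LHS [L T^-2], RHS [L T^-2] ✓
Step 3: a = d·t/t → LHS [L T^-2], RHS [L] ✗

The first dimensional inconsistency appears in step 3: a = d·t/t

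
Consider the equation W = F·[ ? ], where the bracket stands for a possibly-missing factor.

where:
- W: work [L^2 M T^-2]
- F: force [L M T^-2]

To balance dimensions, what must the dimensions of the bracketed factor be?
[L] — length (e.g. a distance d)

W has dimensions [L^2 M T^-2]; F has dimensions [L M T^-2].
The bracketed factor must supply [L^2 M T^-2] / [L M T^-2] = [L].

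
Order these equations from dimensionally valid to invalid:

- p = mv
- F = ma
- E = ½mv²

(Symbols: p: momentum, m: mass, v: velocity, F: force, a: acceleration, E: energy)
Dimensionally correct: p = mv, F = ma, E = ½mv²
Dimensionally incorrect: none
Ordered (correct first, then incorrect): p = mv, F = ma, E = ½mv²

- p = mv: LHS [L M T^-1], RHS [L M T^-1] → correct ✓
- F = ma: LHS [L M T^-2], RHS [L M T^-2] → correct ✓
- E = ½mv²: LHS [L^2 M T^-2], RHS [L^2 M T^-2] → correct ✓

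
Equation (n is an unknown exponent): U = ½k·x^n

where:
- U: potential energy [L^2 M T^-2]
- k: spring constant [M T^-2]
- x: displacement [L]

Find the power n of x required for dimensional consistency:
n = 2

U has dimensions [L^2 M T^-2]; x has dimensions [L].
The rest of the RHS has dimensions [M T^-2], so x^n must supply [L^2].
With n = 2: ½k·x^2 has dimensions [L^2 M T^-2], matching the LHS ✓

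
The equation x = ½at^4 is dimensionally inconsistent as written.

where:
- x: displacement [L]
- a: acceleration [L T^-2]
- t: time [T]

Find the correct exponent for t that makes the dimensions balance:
The exponent of t should be 2: x = ½at^2

The LHS x has dimensions [L]; t has dimensions [T].
As written, the RHS ½at^4 (exponent 4 on t) has dimensions [L T^2], which does not match.
With exponent 2, the RHS ½at^2 has dimensions [L], matching the LHS.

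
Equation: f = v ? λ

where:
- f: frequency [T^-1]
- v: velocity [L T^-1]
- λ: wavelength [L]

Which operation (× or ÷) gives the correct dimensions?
division (÷): f = v ÷ λ

f [T^-1]; v [L T^-1]; λ [L].
v × λ → [L^2 T^-1] ✗
v ÷ λ → [T^-1] ✓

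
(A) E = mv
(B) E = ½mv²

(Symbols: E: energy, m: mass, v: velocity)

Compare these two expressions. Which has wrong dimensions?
(A)

(A) E = mv: LHS [L^2 M T^-2], RHS [L M T^-1] ✗
(B) E = ½mv²: LHS [L^2 M T^-2], RHS [L^2 M T^-2] ✓

Expression (A) E = mv is dimensionally incorrect.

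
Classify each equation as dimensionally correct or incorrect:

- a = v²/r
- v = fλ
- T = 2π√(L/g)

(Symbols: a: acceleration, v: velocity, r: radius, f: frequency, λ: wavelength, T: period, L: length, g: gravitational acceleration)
Dimensionally correct: a = v²/r, v = fλ, T = 2π√(L/g)
Dimensionally incorrect: none
Ordered (correct first, then incorrect): a = v²/r, v = fλ, T = 2π√(L/g)

- a = v²/r: LHS [L T^-2], RHS [L T^-2] → correct ✓
- v = fλ: LHS [L T^-1], RHS [L T^-1] → correct ✓
- T = 2π√(L/g): LHS [T], RHS [T] → correct ✓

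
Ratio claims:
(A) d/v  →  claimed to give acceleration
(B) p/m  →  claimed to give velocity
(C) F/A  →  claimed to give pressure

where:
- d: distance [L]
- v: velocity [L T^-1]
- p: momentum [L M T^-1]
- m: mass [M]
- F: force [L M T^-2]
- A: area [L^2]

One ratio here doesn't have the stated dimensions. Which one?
(A) d/v does not give acceleration

(A) d/v: [T] ≠ acceleration [L T^-2] ✗
(B) p/m: [L T^-1] = velocity [L T^-1] ✓
(C) F/A: [L^-1 M T^-2] = pressure [L^-1 M T^-2] ✓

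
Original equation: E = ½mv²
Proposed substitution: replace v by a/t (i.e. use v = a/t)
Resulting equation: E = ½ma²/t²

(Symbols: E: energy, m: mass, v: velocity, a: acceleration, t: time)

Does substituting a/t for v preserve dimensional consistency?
No

[v] = [L T^-1] and [a/t] = [L T^-3]. These differ, so the substitution replaces a quantity by one of different dimensions and the result E = ½ma²/t² has LHS [L^2 M T^-2] vs RHS [L^2 M T^-6] — inconsistent.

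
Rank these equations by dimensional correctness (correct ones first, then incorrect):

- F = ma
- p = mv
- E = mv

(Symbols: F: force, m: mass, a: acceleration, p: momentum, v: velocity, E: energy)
Dimensionally correct: F = ma, p = mv
Dimensionally incorrect: E = mv
Ordered (correct first, then incorrect): F = ma, p = mv, E = mv

- F = ma: LHS [L M T^-2], RHS [L M T^-2] → correct ✓
- p = mv: LHS [L M T^-1], RHS [L M T^-1] → correct ✓
- E = mv: LHS [L^2 M T^-2], RHS [L M T^-1] → incorrect ✗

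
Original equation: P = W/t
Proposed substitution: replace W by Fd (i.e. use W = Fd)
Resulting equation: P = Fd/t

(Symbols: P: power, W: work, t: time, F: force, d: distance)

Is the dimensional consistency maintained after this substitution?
Yes

[W] = [L^2 M T^-2] and [Fd] = [L^2 M T^-2]. These match, so the substitution replaces a quantity by one of the same dimensions and the result P = Fd/t has LHS [L^2 M T^-3] vs RHS [L^2 M T^-3] — still consistent.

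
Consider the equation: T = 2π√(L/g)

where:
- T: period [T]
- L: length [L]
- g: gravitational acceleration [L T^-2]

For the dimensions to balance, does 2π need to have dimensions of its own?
No

T has dimensions [T] and √(L/g) already has dimensions [T], so the equation balances without 2π contributing any dimensions. 2π is a pure (dimensionless) number; changing or removing it would not affect dimensional consistency.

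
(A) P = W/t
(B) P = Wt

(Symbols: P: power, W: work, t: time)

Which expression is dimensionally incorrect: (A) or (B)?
(B)

(A) P = W/t: LHS [L^2 M T^-3], RHS [L^2 M T^-3] ✓
(B) P = Wt: LHS [L^2 M T^-3], RHS [L^2 M T^-1] ✗

Expression (B) P = Wt is dimensionally incorrect.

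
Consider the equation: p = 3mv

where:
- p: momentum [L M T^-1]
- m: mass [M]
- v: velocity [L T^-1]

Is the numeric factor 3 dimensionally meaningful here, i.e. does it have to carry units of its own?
No

p has dimensions [L M T^-1] and mv already has dimensions [L M T^-1], so the equation balances without 3 contributing any dimensions. 3 is a pure (dimensionless) number; changing or removing it would not affect dimensional consistency.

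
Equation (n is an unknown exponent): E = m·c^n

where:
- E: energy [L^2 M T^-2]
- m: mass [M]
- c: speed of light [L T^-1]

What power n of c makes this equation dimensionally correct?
n = 2

E has dimensions [L^2 M T^-2]; c has dimensions [L T^-1].
The rest of the RHS has dimensions [M], so c^n must supply [L^2 T^-2].
With n = 2: m·c^2 has dimensions [L^2 M T^-2], matching the LHS ✓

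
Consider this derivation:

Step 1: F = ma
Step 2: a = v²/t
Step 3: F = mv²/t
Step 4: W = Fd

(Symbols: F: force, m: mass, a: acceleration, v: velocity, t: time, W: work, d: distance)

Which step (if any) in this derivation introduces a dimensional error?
Step 2

Step 1: F = ma → LHS [L M T^-2], RHS [L M T^-2] ✓
Step 2: a = v²/t → LHS [L T^-2], RHS [L^2 T^-3] ✗

The first dimensional inconsistency appears in step 2: a = v²/t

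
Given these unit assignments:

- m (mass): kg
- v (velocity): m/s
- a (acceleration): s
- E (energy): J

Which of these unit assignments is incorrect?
a

The variable a (acceleration) should have units m/s², not s.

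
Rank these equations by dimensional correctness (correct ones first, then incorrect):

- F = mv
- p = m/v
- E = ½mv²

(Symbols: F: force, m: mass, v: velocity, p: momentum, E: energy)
Dimensionally correct: E = ½mv²
Dimensionally incorrect: F = mv, p = m/v
Ordered (correct first, then incorrect): E = ½mv², F = mv, p = m/v

- F = mv: LHS [L M T^-2], RHS [L M T^-1] → incorrect ✗
- p = m/v: LHS [L M T^-1], RHS [L^-1 M T] → incorrect ✗
- E = ½mv²: LHS [L^2 M T^-2], RHS [L^2 M T^-2] → correct ✓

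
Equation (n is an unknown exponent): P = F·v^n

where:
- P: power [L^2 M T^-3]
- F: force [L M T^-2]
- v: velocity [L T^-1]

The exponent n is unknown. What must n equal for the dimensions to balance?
n = 1

P has dimensions [L^2 M T^-3]; v has dimensions [L T^-1].
The rest of the RHS has dimensions [L M T^-2], so v^n must supply [L T^-1].
With n = 1: F·v^1 has dimensions [L^2 M T^-3], matching the LHS ✓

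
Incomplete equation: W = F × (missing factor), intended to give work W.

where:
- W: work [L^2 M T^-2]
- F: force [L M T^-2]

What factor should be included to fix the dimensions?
d (distance), dimensions [L]

W has dimensions [L^2 M T^-2] and F has dimensions [L M T^-2].
The missing factor must have dimensions [L^2 M T^-2] / [L M T^-2] = [L], i.e. distance (d).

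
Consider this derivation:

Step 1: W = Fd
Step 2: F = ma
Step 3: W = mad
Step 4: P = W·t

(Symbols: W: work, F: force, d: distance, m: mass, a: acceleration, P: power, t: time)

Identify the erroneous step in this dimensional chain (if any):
Step 4

Step 1: W = Fd → LHS [L^2 M T^-2], RHS [L^2 M T^-2] ✓
Step 2: F = ma → LHS [L M T^-2], RHS [L M T^-2] ✓
Step 3: W = mad → LHS [L^2 M T^-2], RHS [L^2 M T^-2] ✓
Step 4: P = W·t → LHS [L^2 M T^-3], RHS [L^2 M T^-1] ✗

The first dimensional inconsistency appears in step 4: P = W·t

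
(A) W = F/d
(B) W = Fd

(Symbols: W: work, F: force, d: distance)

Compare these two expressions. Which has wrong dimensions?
(A)

(A) W = F/d: LHS [L^2 M T^-2], RHS [M T^-2] ✗
(B) W = Fd: LHS [L^2 M T^-2], RHS [L^2 M T^-2] ✓

Expression (A) W = F/d is dimensionally incorrect.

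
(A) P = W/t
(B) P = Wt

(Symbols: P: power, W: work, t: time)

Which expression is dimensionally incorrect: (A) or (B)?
(B)

(A) P = W/t: LHS [L^2 M T^-3], RHS [L^2 M T^-3] ✓
(B) P = Wt: LHS [L^2 M T^-3], RHS [L^2 M T^-1] ✗

Expression (B) P = Wt is dimensionally incorrect.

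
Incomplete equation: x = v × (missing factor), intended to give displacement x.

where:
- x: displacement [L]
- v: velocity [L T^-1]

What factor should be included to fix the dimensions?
t (time), dimensions [T]

x has dimensions [L] and v has dimensions [L T^-1].
The missing factor must have dimensions [L] / [L T^-1] = [T], i.e. time (t).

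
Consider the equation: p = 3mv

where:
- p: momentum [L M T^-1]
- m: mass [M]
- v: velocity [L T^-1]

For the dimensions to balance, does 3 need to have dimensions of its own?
No

p has dimensions [L M T^-1] and mv already has dimensions [L M T^-1], so the equation balances without 3 contributing any dimensions. 3 is a pure (dimensionless) number; changing or removing it would not affect dimensional consistency.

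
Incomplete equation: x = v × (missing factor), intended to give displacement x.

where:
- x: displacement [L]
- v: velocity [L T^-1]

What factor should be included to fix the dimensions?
t (time), dimensions [T]

x has dimensions [L] and v has dimensions [L T^-1].
The missing factor must have dimensions [L] / [L T^-1] = [T], i.e. time (t).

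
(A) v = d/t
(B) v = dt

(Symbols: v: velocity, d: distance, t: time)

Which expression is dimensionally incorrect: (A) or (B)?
(B)

(A) v = d/t: LHS [L T^-1], RHS [L T^-1] ✓
(B) v = dt: LHS [L T^-1], RHS [L T] ✗

Expression (B) v = dt is dimensionally incorrect.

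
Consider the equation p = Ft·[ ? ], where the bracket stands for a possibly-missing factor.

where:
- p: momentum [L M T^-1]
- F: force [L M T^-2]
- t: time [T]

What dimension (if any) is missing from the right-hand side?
Nothing is missing — the bracketed factor must be dimensionless.

p has dimensions [L M T^-1] and Ft already has dimensions [L M T^-1], so p = Ft is dimensionally complete.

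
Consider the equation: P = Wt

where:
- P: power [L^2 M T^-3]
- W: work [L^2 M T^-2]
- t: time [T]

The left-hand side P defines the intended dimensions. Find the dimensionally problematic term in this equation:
The right-hand side term Wt

P has dimensions [L^2 M T^-3], but Wt has dimensions [L^2 M T^-1], so the term Wt is dimensionally wrong for P.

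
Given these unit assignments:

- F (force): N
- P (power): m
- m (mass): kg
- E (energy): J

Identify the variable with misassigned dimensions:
P

The variable P (power) should have units W, not m.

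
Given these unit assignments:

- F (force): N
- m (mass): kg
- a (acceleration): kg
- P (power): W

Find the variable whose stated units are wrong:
a

The variable a (acceleration) should have units m/s², not kg.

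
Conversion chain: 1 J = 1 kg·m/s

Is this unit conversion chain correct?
The chain is incorrect (it contains an error).

Incorrect: Joule is kg·m²/s², not kg·m/s (that is momentum)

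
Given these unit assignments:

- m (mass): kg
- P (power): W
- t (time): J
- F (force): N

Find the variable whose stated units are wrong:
t

The variable t (time) should have units s, not J.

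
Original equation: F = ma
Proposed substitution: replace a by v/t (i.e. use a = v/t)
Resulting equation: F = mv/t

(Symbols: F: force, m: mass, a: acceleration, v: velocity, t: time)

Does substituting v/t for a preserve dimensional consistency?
Yes

[a] = [L T^-2] and [v/t] = [L T^-2]. These match, so the substitution replaces a quantity by one of the same dimensions and the result F = mv/t has LHS [L M T^-2] vs RHS [L M T^-2] — still consistent.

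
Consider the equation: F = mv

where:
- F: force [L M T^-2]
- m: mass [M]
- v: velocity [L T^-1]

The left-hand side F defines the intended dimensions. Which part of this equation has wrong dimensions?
The right-hand side term mv

F has dimensions [L M T^-2], but mv has dimensions [L M T^-1], so the term mv is dimensionally wrong for F.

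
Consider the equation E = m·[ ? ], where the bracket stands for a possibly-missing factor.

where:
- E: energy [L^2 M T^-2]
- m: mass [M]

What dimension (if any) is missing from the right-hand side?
[L^2 T^-2] — velocity squared (e.g. v²)

E has dimensions [L^2 M T^-2]; m has dimensions [M].
The bracketed factor must supply [L^2 M T^-2] / [M] = [L^2 T^-2].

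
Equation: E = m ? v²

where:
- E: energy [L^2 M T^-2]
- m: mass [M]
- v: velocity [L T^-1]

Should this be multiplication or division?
multiplication (×): E = m × v²

E [L^2 M T^-2]; m [M]; v² [L^2 T^-2].
m × v² → [L^2 M T^-2] ✓
m ÷ v² → [L^-2 M T^2] ✗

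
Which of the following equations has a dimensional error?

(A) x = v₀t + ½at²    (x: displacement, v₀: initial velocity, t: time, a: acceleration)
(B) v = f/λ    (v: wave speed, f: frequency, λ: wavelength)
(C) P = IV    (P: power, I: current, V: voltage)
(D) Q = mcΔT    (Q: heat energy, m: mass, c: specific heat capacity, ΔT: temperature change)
(B) v = f/λ

The equation (B) v = f/λ is dimensionally incorrect.

LHS (v): [L T^-1]
RHS (f/λ): [L^-1 T^-1] ✗

The dimensions do not match. The other three equations balance.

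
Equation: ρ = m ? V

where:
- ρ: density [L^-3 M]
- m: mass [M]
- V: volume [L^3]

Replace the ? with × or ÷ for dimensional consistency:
division (÷): ρ = m ÷ V

ρ [L^-3 M]; m [M]; V [L^3].
m × V → [L^3 M] ✗
m ÷ V → [L^-3 M] ✓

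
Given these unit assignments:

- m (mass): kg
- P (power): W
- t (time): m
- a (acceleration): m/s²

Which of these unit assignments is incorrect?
t

The variable t (time) should have units s, not m.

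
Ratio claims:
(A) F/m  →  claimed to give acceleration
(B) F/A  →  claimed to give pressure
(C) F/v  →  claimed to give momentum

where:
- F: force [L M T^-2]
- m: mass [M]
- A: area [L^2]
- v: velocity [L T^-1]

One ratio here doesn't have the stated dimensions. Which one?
(C) F/v does not give momentum

(A) F/m: [L T^-2] = acceleration [L T^-2] ✓
(B) F/A: [L^-1 M T^-2] = pressure [L^-1 M T^-2] ✓
(C) F/v: [M T^-1] ≠ momentum [L M T^-1] ✗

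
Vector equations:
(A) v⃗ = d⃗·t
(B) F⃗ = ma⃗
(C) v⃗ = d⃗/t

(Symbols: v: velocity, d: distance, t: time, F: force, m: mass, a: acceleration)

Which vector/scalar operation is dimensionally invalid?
(A) v⃗ = d⃗·t

(A) v⃗ = d⃗·t: LHS [L T^-1], RHS [L T] ✗ — velocity is displacement per time; should be d⃗/t
(B) F⃗ = ma⃗: LHS [L M T^-2], RHS [L M T^-2] ✓ — Force and acceleration are vectors, mass is a scalar
(C) v⃗ = d⃗/t: LHS [L T^-1], RHS [L T^-1] ✓ — displacement (vector) divided by time (scalar)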